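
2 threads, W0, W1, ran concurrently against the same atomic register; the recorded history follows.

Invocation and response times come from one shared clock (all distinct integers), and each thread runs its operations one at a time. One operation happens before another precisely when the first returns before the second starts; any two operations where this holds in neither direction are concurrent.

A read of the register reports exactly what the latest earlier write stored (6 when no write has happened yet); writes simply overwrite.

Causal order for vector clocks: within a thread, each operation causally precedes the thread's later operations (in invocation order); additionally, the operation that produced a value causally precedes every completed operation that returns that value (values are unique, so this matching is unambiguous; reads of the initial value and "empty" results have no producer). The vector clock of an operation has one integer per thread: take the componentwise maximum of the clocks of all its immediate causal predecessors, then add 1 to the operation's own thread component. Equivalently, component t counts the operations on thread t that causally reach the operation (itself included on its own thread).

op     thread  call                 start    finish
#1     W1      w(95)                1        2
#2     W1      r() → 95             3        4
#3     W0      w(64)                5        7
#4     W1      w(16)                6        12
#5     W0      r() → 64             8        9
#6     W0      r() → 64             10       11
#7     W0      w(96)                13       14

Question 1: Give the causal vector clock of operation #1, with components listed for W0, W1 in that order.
Answer: (0, 1)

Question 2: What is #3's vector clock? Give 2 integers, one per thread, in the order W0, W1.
Answer: (1, 0)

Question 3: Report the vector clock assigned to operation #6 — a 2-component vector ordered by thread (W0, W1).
Answer: (3, 0)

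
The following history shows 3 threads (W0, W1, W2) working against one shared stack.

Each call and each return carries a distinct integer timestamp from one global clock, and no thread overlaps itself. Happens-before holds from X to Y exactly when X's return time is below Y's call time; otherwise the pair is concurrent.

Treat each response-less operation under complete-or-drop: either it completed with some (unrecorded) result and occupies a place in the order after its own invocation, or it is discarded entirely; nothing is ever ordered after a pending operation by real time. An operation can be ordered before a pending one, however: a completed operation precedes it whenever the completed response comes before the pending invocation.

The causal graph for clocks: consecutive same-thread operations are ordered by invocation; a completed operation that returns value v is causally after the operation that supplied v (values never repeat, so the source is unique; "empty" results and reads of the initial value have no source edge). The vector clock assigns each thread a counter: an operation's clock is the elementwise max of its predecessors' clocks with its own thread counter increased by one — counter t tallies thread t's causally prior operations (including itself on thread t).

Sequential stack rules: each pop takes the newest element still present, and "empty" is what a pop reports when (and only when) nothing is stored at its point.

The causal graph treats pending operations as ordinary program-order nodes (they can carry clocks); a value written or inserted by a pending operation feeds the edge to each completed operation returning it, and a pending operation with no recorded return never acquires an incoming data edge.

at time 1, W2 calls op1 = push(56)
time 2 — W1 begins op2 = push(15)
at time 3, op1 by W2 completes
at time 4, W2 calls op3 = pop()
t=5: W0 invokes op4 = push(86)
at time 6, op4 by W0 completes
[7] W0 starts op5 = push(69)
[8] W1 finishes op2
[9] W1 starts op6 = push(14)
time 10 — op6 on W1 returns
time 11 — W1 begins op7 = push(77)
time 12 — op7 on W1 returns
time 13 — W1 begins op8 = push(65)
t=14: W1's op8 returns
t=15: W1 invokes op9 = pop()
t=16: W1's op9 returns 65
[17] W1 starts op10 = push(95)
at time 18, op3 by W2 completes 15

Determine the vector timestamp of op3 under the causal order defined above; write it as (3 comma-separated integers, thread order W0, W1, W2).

invoked at 1, op1 has no predecessors; its own W2 bump gives (0, 0, 1)
invoked at 2, op2 has no predecessors; its own W1 bump gives (0, 1, 0)
invoked at 5, op4 has no predecessors; its own W0 bump gives (1, 0, 0)
merge at op6 (invoked 9): VC(op2)=(0, 1, 0), own-thread bump on W1 → (0, 2, 0)
merge at op5 (invoked 7): VC(op4)=(1, 0, 0), own-thread bump on W0 → (2, 0, 0)
merge at op3 (invoked 4): VC(op1)=(0, 0, 1), VC(op2)=(0, 1, 0), own-thread bump on W2 → (0, 1, 2)
merge at op7 (invoked 11): VC(op6)=(0, 2, 0), own-thread bump on W1 → (0, 3, 0)
merge at op8 (invoked 13): VC(op7)=(0, 3, 0), own-thread bump on W1 → (0, 4, 0)
merge at op9 (invoked 15): VC(op8)=(0, 4, 0), own-thread bump on W1 → (0, 5, 0)
merge at op10 (invoked 17): VC(op9)=(0, 5, 0), own-thread bump on W1 → (0, 6, 0)
target: VC(op3) = (0, 1, 2)

(0, 1, 2)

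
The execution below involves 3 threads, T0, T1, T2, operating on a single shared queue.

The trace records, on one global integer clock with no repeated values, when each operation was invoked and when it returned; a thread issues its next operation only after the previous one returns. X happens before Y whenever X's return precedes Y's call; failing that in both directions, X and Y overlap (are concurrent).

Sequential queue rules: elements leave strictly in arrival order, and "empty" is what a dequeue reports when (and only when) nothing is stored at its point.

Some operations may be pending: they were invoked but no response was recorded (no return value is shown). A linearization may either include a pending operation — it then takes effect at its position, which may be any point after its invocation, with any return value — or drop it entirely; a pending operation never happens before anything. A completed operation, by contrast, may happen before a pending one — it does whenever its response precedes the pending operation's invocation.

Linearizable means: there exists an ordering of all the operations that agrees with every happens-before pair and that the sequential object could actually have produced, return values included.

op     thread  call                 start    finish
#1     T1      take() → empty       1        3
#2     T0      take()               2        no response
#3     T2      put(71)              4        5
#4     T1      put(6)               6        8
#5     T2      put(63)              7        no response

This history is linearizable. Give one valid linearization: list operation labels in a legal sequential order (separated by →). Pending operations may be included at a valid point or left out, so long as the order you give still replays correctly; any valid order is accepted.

after step 1 (#1 take() → empty): queue <>
after step 2 (#2 take() (pending, included)): queue <>
after step 3 (#3 put(71)): queue <71>
after step 4 (#4 put(6)): queue <71,6>

#1 → #2 → #3 → #4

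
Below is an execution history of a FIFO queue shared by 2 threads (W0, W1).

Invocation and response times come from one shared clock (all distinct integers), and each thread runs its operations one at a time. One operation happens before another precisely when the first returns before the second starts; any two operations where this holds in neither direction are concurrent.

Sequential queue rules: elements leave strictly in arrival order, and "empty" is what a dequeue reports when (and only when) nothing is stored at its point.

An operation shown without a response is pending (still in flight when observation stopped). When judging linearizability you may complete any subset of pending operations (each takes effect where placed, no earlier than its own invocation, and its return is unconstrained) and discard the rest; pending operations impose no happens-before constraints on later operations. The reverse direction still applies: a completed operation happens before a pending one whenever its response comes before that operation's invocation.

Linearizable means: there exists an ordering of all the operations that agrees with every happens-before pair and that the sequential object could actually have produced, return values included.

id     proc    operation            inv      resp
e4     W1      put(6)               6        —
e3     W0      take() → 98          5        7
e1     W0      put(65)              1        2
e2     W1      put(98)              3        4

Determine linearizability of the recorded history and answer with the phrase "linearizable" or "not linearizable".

prefix check: 1..6 passes, 1..7 fails once e3's time-7 response joins
exactly one order of the 3 completed ops respects real time; the FIFO queue replay fails
including or dropping the 1 pending operation (e4) in any combination fails
e.g. e1, e2, e3 (pending dropped): illegal at step 3, since e3 take() → 98 cannot apply there

not linearizable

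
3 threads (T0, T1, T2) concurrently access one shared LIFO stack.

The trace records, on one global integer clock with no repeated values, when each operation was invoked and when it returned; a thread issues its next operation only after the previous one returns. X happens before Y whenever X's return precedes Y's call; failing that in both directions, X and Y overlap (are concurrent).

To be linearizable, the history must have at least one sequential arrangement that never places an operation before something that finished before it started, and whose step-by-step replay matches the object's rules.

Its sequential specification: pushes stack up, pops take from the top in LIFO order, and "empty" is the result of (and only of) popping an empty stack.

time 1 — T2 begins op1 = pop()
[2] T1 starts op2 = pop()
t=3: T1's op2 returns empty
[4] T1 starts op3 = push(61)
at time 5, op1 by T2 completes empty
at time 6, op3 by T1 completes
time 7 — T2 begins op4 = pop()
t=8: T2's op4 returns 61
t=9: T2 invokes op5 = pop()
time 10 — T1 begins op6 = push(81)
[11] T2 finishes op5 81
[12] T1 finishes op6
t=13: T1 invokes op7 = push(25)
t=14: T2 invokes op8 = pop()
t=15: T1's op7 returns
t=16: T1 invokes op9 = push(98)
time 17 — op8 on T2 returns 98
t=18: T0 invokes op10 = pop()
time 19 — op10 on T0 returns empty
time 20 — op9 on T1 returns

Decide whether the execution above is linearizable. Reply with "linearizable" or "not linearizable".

not linearizable

events 1..18 are fine; event 19 — the response of op10 at time 19 — makes the prefix non-linearizable
no legal order exists: 12 real-time-consistent candidates over 9 completed LIFO stack operations, all rejected
including or dropping the 1 pending operation (op9) in any combination fails
sample order op1, op2, op3, op4, op5, op6, op7, op8, op10 (pending dropped) stalls at step 5 — op5 pop() → 81 has no legal effect
sample order op1, op2, op3, op4, op5, op6, op8, op7, op10 (pending dropped) stalls at step 5 — op5 pop() → 81 has no legal effect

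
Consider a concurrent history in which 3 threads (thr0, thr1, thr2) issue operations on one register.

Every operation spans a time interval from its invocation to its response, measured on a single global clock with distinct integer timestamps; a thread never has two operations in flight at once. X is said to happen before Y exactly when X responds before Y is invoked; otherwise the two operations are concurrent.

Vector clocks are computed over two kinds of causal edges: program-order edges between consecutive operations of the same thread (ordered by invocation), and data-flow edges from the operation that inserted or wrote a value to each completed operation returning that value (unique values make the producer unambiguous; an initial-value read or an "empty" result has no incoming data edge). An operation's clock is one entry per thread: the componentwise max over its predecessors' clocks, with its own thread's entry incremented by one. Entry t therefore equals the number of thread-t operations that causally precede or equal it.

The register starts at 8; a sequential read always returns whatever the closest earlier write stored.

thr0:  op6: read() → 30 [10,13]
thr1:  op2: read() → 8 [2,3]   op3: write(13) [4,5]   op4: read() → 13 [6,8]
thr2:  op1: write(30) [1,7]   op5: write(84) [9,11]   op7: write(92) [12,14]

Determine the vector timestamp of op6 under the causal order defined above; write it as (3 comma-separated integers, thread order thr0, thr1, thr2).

op1 (invocation 1): nothing precedes it; thr2's component alone gives (0, 0, 1)
op2 (invocation 2): nothing precedes it; thr1's component alone gives (0, 1, 0)
op5 (invocation 9): componentwise max over VC(op1)=(0, 0, 1), +1 at thr2, giving (0, 0, 2)
op3 (invocation 4): componentwise max over VC(op2)=(0, 1, 0), +1 at thr1, giving (0, 2, 0)
op6 (invocation 10): componentwise max over VC(op1)=(0, 0, 1), +1 at thr0, giving (1, 0, 1)
op7 (invocation 12): componentwise max over VC(op5)=(0, 0, 2), +1 at thr2, giving (0, 0, 3)
op4 (invocation 6): componentwise max over VC(op3)=(0, 2, 0), +1 at thr1, giving (0, 3, 0)
target: VC(op6) = (1, 0, 1)

(1, 0, 1)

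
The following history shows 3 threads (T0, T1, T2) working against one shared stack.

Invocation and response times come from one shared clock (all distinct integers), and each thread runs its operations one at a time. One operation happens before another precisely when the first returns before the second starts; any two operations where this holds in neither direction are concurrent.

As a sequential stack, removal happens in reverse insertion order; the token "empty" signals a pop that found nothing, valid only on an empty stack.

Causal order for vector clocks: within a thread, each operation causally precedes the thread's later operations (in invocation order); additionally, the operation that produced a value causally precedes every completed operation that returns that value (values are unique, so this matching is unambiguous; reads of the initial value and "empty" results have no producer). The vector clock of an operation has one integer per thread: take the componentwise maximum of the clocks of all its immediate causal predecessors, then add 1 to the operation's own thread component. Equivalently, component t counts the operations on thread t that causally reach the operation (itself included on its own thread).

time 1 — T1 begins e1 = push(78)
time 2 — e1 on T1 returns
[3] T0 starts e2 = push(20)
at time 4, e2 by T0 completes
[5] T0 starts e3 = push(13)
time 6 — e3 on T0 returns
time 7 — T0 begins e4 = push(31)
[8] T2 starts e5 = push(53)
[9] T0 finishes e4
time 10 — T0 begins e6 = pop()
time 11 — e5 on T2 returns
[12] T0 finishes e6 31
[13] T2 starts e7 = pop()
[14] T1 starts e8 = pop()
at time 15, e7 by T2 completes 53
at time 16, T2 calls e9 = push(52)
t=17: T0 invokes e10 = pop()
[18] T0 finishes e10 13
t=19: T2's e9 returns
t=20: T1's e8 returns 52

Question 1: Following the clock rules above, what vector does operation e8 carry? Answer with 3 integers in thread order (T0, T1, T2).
no predecessors for e5 (invoked 8): T2 increments from zero → (0, 0, 1)
no predecessors for e1 (invoked 1): T1 increments from zero → (0, 1, 0)
no predecessors for e2 (invoked 3): T0 increments from zero → (1, 0, 0)
merge at e7 (invoked 13): VC(e5)=(0, 0, 1), own-thread bump on T2 → (0, 0, 2)
merge at e3 (invoked 5): VC(e2)=(1, 0, 0), own-thread bump on T0 → (2, 0, 0)
merge at e9 (invoked 16): VC(e7)=(0, 0, 2), own-thread bump on T2 → (0, 0, 3)
merge at e4 (invoked 7): VC(e3)=(2, 0, 0), own-thread bump on T0 → (3, 0, 0)
merge at e6 (invoked 10): VC(e4)=(3, 0, 0), own-thread bump on T0 → (4, 0, 0)
merge at e8 (invoked 14): VC(e1)=(0, 1, 0), VC(e9)=(0, 0, 3), own-thread bump on T1 → (0, 2, 3)
merge at e10 (invoked 17): VC(e3)=(2, 0, 0), VC(e6)=(4, 0, 0), own-thread bump on T0 → (5, 0, 0)
target: VC(e8) = (0, 2, 3)

(0, 2, 3)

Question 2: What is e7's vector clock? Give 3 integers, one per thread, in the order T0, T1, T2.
e5 (invocation 8): nothing precedes it; T2's component alone gives (0, 0, 1)
e1 (invocation 1): nothing precedes it; T1's component alone gives (0, 1, 0)
e2 (invocation 3): nothing precedes it; T0's component alone gives (1, 0, 0)
from VC(e5)=(0, 0, 1), e7 (invoked 13) maxes components and bumps T2 → (0, 0, 2)
from VC(e2)=(1, 0, 0), e3 (invoked 5) maxes components and bumps T0 → (2, 0, 0)
from VC(e7)=(0, 0, 2), e9 (invoked 16) maxes components and bumps T2 → (0, 0, 3)
from VC(e3)=(2, 0, 0), e4 (invoked 7) maxes components and bumps T0 → (3, 0, 0)
from VC(e4)=(3, 0, 0), e6 (invoked 10) maxes components and bumps T0 → (4, 0, 0)
from VC(e1)=(0, 1, 0), VC(e9)=(0, 0, 3), e8 (invoked 14) maxes components and bumps T1 → (0, 2, 3)
from VC(e3)=(2, 0, 0), VC(e6)=(4, 0, 0), e10 (invoked 17) maxes components and bumps T0 → (5, 0, 0)
target: VC(e7) = (0, 0, 2)

(0, 0, 2)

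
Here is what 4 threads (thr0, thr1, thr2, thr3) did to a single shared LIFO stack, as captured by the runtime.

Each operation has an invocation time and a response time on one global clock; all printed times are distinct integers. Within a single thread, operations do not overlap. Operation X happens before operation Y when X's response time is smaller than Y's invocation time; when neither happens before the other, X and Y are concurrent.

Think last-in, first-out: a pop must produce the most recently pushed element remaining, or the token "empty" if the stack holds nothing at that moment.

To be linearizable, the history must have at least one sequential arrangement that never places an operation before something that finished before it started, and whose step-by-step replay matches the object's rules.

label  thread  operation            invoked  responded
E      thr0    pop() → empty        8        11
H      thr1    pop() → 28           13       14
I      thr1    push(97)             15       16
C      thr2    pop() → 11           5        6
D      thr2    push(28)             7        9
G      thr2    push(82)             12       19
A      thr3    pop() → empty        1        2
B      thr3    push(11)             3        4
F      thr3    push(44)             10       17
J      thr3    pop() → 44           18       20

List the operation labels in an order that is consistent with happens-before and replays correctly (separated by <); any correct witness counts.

A < B < C < E < D < H < G < I < F < J

step 1: A pop() → empty — stack <>
step 2: B push(11) — stack <11>
step 3: C pop() → 11 — stack <>
step 4: E pop() → empty — stack <>
step 5: D push(28) — stack <28>
step 6: H pop() → 28 — stack <>
step 7: G push(82) — stack <82>
step 8: I push(97) — stack <82,97>
step 9: F push(44) — stack <82,97,44>
step 10: J pop() → 44 — stack <82,97>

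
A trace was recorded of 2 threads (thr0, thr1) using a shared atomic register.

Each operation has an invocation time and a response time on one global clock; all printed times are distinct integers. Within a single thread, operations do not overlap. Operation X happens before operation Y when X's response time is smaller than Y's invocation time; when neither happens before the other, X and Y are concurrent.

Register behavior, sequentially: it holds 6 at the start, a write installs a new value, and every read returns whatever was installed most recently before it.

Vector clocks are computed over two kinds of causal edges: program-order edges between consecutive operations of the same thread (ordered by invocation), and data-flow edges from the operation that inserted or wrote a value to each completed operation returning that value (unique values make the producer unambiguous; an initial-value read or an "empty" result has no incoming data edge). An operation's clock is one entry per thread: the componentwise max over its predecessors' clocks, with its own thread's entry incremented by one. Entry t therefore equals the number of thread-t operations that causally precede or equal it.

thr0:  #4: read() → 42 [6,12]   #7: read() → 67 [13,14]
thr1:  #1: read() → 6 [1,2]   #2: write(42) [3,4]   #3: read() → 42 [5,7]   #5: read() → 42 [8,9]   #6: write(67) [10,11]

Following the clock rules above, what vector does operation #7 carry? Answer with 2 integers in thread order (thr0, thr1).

(2, 5)

#1, invoked 1, has no incoming edges; only thr1's bump applies → (0, 1)
VC(#2, invoked at 3): max of VC(#1)=(0, 1), then +1 on thread thr1 → (0, 2)
VC(#3, invoked at 5): max of VC(#2)=(0, 2), then +1 on thread thr1 → (0, 3)
VC(#4, invoked at 6): max of VC(#2)=(0, 2), then +1 on thread thr0 → (1, 2)
VC(#5, invoked at 8): max of VC(#2)=(0, 2), VC(#3)=(0, 3), then +1 on thread thr1 → (0, 4)
VC(#6, invoked at 10): max of VC(#5)=(0, 4), then +1 on thread thr1 → (0, 5)
VC(#7, invoked at 13): max of VC(#4)=(1, 2), VC(#6)=(0, 5), then +1 on thread thr0 → (2, 5)
target: VC(#7) = (2, 5)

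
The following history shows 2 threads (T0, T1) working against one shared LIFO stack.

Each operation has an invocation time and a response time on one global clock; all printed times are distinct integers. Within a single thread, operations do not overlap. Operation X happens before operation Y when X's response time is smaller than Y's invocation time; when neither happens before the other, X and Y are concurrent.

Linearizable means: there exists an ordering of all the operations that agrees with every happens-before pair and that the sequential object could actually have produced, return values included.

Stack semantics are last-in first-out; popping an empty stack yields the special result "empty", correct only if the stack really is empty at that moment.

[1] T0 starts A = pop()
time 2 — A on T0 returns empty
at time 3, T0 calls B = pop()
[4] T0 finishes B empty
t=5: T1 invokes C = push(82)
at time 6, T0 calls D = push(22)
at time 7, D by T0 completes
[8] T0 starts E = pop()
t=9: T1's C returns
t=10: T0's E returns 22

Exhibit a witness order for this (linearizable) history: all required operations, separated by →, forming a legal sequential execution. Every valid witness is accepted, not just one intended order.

A → B → C → D → E

step 1: A pop() → empty — stack <>
step 2: B pop() → empty — stack <>
step 3: C push(82) — stack <82>
step 4: D push(22) — stack <82,22>
step 5: E pop() → 22 — stack <82>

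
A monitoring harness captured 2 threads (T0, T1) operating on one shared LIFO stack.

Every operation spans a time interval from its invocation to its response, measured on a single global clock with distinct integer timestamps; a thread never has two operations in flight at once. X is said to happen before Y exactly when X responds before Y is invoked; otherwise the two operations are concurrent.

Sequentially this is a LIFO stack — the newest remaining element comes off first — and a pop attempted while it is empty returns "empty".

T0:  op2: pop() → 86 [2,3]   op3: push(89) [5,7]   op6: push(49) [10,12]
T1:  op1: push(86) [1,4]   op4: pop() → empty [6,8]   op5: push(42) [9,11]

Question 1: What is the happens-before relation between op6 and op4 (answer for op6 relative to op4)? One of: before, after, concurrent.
Answer: after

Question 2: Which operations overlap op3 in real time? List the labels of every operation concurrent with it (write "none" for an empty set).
Answer: op4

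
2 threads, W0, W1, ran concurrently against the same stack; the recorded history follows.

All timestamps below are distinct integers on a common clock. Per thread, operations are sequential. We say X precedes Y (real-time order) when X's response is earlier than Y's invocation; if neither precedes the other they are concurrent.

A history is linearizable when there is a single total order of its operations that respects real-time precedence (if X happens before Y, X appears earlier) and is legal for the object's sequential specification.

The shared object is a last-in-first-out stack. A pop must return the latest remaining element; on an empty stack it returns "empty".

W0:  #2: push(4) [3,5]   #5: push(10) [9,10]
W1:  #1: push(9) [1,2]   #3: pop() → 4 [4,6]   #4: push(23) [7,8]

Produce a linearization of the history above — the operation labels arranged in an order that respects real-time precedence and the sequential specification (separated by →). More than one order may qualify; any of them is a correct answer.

1. #1 push(9), leaving stack <9>
2. #2 push(4), leaving stack <9,4>
3. #3 pop() → 4, leaving stack <9>
4. #4 push(23), leaving stack <9,23>
5. #5 push(10), leaving stack <9,23,10>

#1 → #2 → #3 → #4 → #5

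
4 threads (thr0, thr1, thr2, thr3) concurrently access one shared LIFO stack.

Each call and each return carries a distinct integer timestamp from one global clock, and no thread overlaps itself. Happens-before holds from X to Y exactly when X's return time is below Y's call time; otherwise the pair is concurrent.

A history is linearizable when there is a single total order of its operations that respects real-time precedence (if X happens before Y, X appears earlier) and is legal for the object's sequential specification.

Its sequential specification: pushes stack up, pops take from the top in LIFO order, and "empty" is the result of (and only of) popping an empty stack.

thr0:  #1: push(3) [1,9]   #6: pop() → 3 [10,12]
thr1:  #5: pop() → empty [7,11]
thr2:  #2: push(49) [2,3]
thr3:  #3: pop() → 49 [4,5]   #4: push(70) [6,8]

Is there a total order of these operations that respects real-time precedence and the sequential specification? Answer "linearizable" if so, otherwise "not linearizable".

witness order: #2, #3, #5, #4, #1, #6
1. #2 push(49), leaving stack <49>
2. #3 pop() → 49, leaving stack <>
3. #5 pop() → empty, leaving stack <>
4. #4 push(70), leaving stack <70>
5. #1 push(3), leaving stack <70,3>
6. #6 pop() → 3, leaving stack <70>

linearizable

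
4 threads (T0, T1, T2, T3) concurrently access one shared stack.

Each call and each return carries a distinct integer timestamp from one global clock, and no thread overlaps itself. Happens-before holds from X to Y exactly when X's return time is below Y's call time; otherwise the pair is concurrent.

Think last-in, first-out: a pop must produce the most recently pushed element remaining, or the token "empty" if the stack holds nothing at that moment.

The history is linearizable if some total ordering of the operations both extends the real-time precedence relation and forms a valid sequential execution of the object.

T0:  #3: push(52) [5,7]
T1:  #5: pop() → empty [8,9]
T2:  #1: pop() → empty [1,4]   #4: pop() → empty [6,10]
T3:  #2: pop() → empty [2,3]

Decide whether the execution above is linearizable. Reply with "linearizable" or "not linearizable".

events 1..9 are fine; event 10 — the response of #4 at time 10 — makes the prefix non-linearizable
5 completed operations, 6 real-time-consistent orders — every stack replay fails
sample order #1, #2, #3, #4, #5 stalls at step 4 — #4 pop() → empty has no legal effect
sample order #1, #2, #3, #5, #4 stalls at step 4 — #5 pop() → empty has no legal effect

not linearizable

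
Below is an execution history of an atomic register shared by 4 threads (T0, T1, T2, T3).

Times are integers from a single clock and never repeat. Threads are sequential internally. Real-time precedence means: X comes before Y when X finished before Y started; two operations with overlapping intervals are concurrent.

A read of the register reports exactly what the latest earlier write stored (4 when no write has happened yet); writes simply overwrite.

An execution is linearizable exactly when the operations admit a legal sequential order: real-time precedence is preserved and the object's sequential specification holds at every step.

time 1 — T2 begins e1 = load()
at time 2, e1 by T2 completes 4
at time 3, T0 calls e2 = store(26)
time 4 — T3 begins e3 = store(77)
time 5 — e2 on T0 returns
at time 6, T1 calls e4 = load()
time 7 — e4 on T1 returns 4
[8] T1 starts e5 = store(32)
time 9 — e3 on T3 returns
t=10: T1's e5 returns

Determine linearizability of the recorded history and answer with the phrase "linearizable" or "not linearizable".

not linearizable

through event 6 a valid linearization exists; event 7 (e4 responding at time 7) ends that
a single order respects real time; the 3 completed atomic register operations fail replay along it
no completion choice of the 1 pending operation (e3) rescues it — every subset was tried
one such order, e1, e2, e4 (pending dropped), breaks at step 3 where e4 load() → 4 is illegal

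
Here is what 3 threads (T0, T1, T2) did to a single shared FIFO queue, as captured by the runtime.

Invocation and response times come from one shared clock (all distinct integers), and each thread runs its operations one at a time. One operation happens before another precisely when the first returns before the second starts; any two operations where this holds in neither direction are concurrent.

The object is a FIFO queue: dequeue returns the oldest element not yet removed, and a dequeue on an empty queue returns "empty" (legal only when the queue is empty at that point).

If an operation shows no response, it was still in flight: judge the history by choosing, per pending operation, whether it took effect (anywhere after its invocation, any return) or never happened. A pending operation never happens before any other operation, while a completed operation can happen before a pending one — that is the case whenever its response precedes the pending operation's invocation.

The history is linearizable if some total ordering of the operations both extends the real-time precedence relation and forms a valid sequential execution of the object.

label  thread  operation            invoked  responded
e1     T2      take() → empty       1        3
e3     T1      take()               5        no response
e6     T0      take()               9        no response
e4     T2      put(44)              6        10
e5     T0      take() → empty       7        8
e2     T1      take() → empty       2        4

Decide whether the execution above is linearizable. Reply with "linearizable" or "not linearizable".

linearizable

witness order: e1, e2, e3, e5, e4
after step 1 (e1 take() → empty): queue <>
after step 2 (e2 take() → empty): queue <>
after step 3 (e3 take() (pending, included)): queue <>
after step 4 (e5 take() → empty): queue <>
after step 5 (e4 put(44)): queue <44>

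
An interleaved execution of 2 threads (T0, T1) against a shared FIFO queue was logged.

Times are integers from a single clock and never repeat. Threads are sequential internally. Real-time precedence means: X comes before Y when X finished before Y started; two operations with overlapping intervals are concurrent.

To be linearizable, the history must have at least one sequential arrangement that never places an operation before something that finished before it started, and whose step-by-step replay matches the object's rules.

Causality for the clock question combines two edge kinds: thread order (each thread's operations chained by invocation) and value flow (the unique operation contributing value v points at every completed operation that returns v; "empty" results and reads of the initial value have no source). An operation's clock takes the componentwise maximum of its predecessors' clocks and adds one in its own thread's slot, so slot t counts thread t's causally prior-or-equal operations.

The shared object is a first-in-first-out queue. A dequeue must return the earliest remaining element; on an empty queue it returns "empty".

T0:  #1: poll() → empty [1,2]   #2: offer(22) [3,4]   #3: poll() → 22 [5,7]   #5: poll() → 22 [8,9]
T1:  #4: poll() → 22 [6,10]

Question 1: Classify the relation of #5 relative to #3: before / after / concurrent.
Answer: after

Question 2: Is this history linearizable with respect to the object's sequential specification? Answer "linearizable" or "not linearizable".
prefix check: 1..8 passes, 1..9 fails once #5's time-9 response joins
exactly one order of the 4 completed ops respects real time; the FIFO queue replay fails
no completion choice of the 1 pending operation (#4) rescues it — every subset was tried
one such order, #1, #2, #3, #5 (pending dropped), breaks at step 4 where #5 poll() → 22 is illegal

not linearizable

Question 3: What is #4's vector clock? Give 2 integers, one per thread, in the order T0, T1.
Answer: (2, 1)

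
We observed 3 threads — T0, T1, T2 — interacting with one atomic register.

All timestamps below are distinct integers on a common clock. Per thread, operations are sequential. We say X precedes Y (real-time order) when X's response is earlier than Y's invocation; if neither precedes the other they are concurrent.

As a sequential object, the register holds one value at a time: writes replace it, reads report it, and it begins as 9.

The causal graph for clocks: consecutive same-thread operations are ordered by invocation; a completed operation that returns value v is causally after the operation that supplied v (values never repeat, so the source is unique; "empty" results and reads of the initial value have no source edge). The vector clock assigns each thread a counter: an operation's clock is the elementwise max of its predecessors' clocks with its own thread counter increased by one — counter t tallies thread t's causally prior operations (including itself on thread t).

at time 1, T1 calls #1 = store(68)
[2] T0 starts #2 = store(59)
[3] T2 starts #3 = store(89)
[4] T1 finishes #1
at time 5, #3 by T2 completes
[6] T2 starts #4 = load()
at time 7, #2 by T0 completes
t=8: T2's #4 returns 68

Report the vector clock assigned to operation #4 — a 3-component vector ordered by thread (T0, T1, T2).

(0, 1, 2)

#3 (invocation 3): nothing precedes it; T2's component alone gives (0, 0, 1)
#1 (invocation 1): nothing precedes it; T1's component alone gives (0, 1, 0)
#2 (invocation 2): nothing precedes it; T0's component alone gives (1, 0, 0)
VC(#4, invoked at 6): max of VC(#1)=(0, 1, 0), VC(#3)=(0, 0, 1), then +1 on thread T2 → (0, 1, 2)
target: VC(#4) = (0, 1, 2)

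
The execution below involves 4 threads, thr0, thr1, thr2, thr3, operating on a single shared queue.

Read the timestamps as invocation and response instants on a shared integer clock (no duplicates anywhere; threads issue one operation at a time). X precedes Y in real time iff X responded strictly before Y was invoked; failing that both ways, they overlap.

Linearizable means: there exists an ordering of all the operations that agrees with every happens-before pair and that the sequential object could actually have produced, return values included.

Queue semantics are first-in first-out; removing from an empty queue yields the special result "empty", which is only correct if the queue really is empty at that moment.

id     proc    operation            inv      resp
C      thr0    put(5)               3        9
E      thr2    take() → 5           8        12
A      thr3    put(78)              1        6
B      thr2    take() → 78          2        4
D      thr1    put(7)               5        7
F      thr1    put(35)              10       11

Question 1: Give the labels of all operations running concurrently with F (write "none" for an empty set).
concurrent with F ([10,11]): every op whose interval crosses 10..11
A [1,6]: before
B [2,4]: before
C [3,9]: before
D [5,7]: before
E [8,12]: concurrent

E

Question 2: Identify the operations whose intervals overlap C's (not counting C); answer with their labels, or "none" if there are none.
overlap test against C [3,9]: concurrent iff the interval meets 3..9
A [1,6]: concurrent
B [2,4]: concurrent
D [5,7]: concurrent
E [8,12]: concurrent
F [10,11]: after

A, B, D, E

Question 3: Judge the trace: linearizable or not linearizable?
a witness: A, B, C, D, E, F
step 1: A put(78) — queue <78>
step 2: B take() → 78 — queue <>
step 3: C put(5) — queue <5>
step 4: D put(7) — queue <5,7>
step 5: E take() → 5 — queue <7>
step 6: F put(35) — queue <7,35>

linearizable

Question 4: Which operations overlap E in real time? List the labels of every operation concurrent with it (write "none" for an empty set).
E spans [8,12]; an op avoiding the whole window 8..12 is ordered, any other is concurrent
A [1,6]: before
B [2,4]: before
C [3,9]: concurrent
D [5,7]: before
F [10,11]: concurrent

C, F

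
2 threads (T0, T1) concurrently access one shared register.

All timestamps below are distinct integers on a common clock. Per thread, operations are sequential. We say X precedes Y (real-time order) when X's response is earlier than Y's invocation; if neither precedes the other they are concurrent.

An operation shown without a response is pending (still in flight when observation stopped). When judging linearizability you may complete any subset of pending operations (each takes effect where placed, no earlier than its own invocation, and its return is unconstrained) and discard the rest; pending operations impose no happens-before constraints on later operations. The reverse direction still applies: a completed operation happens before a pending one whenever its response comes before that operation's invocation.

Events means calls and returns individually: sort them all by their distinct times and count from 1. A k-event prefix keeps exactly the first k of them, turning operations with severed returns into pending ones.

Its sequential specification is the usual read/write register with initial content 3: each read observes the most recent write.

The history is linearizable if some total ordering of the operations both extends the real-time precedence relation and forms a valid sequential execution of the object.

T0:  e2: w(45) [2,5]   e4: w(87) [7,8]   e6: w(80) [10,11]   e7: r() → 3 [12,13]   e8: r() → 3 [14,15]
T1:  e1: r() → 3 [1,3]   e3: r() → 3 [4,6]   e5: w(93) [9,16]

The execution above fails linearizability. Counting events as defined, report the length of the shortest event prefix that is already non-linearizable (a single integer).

13

events 1..12 are linearizable, e.g. via e1, e3, e2, e4, e5, e6:
1. e1 r() → 3, leaving value 3
2. e3 r() → 3, leaving value 3
3. e2 w(45), leaving value 45
4. e4 w(87), leaving value 87
5. e5 w(93) (pending, included), leaving value 93
6. e6 w(80), leaving value 80
adding event 13 (e7 responds at 13) leaves no legal real-time order
no completion choice of the 1 pending operation (e5) rescues it — every subset was tried
sample order e1, e2, e3, e4, e6, e7 (pending dropped) stalls at step 3 — e3 r() → 3 has no legal effect
sample order e1, e3, e2, e4, e6, e7 (pending dropped) stalls at step 6 — e7 r() → 3 has no legal effect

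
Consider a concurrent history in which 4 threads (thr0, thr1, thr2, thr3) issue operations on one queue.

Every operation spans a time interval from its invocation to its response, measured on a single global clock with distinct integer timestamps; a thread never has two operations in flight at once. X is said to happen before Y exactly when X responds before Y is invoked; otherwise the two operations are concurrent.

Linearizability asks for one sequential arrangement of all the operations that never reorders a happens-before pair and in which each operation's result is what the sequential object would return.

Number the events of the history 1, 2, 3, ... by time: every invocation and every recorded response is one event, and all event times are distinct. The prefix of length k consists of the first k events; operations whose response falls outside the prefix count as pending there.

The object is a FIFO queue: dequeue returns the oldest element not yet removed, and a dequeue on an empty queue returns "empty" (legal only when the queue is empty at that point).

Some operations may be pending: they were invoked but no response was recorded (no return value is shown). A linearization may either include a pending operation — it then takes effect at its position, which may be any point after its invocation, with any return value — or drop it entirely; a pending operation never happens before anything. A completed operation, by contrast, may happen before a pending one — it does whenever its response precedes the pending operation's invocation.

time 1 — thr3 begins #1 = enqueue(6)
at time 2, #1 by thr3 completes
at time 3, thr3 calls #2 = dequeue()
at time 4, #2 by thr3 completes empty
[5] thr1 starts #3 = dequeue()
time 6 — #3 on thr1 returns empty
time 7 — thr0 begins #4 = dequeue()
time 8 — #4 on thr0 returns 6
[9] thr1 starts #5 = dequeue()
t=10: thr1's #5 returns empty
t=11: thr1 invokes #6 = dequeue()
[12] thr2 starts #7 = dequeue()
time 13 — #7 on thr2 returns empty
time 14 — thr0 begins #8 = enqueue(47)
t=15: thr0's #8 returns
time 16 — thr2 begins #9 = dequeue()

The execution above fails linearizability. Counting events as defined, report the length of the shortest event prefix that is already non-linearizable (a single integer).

a valid linearization of events 1..3 exists, for instance #1:
step 1: #1 enqueue(6) — queue <6>
include event 4 — #2 responding at 4 — and every candidate order breaks
take #1, #2: step 2 already fails, because #2 dequeue() → empty cannot occur there

4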